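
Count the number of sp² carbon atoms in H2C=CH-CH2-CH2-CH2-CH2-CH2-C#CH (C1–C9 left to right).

2

C1: sp2 ✓
C2: sp2 ✓
C3: sp3
C4: sp3
C5: sp3
C6: sp3
C7: sp3
C8: sp
C9: sp
C1, C2 → 2 sp2 carbons.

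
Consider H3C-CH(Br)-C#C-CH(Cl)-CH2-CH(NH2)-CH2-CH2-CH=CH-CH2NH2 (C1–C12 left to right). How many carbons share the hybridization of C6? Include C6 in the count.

C6 is sp3 (only σ bonds).
C1: sp3 ✓
C2: sp3 ✓
C3: sp
C4: sp
C5: sp3 ✓
C6: sp3 ✓
C7: sp3 ✓
C8: sp3 ✓
C9: sp3 ✓
C10: sp2
C11: sp2
C12: sp3 ✓
8 carbons are sp3.

8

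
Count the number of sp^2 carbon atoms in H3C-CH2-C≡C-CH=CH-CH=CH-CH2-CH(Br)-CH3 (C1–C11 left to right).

C1: sp3
C2: sp3
C3: sp
C4: sp
C5: sp2 ✓
C6: sp2 ✓
C7: sp2 ✓
C8: sp2 ✓
C9: sp3
C10: sp3
C11: sp3
C5, C6, C7, C8 → 4 sp2 carbons.

4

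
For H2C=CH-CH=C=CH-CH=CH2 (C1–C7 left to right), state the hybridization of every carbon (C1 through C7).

C1 sp2, C2 sp2, C3 sp2, C4 sp, C5 sp2, C6 sp2, C7 sp2

C1 is sp2: 3 σ bonds, plus one π bond, 3 electron-density regions.
C2 is sp2: 3 σ bonds, plus one π bond, 3 electron-density regions.
C3: 3 σ bonds, plus one π bond; 3 regions of electron density → sp2.
C4 has 2 σ bonds, plus two π bonds: steric number 2 → sp.
C5: 3 σ bonds, plus one π bond — 3 electron domains, sp2.
C6 (3 σ bonds, plus one π bond) has steric number 3: sp2.
C7 (3 σ bonds, plus one π bond) has steric number 3: sp2.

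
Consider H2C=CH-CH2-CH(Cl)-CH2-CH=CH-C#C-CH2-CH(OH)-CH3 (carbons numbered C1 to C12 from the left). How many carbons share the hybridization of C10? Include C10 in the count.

6

C10 is sp3 (only σ bonds).
C1: sp2
C2: sp2
C3: sp3 ✓
C4: sp3 ✓
C5: sp3 ✓
C6: sp2
C7: sp2
C8: sp
C9: sp
C10: sp3 ✓
C11: sp3 ✓
C12: sp3 ✓
6 carbons are sp3.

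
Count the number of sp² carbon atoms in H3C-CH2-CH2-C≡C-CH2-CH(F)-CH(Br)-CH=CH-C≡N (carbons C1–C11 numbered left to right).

C1: sp3
C2: sp3
C3: sp3
C4: sp
C5: sp
C6: sp3
C7: sp3
C8: sp3
C9: sp2 ✓
C10: sp2 ✓
C11: sp
C9, C10 → 2 sp2 carbons.

2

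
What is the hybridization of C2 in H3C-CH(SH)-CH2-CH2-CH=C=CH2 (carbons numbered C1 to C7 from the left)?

C2 has 4 σ bonds: steric number 4 → sp3.

sp3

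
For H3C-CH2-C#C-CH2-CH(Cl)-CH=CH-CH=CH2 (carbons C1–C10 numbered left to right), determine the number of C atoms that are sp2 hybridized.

4

C1: sp3
C2: sp3
C3: sp
C4: sp
C5: sp3
C6: sp3
C7: sp2 ✓
C8: sp2 ✓
C9: sp2 ✓
C10: sp2 ✓
C7, C8, C9, C10 → 4 sp2 carbons.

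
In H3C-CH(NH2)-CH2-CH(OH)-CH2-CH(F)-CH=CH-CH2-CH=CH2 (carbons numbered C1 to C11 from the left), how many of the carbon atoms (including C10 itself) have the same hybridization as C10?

4

C10 is sp2 (one π bond).
C1: sp3
C2: sp3
C3: sp3
C4: sp3
C5: sp3
C6: sp3
C7: sp2 ✓
C8: sp2 ✓
C9: sp3
C10: sp2 ✓
C11: sp2 ✓
4 carbons are sp2.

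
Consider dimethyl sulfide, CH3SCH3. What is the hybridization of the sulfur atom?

The sulfur atom is sp3: 2 σ bonds and 2 lone pairs, 4 electron-density regions.

sp3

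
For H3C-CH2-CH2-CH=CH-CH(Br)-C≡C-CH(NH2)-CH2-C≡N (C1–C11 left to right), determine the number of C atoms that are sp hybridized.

3

C1: sp3
C2: sp3
C3: sp3
C4: sp2
C5: sp2
C6: sp3
C7: sp ✓
C8: sp ✓
C9: sp3
C10: sp3
C11: sp ✓
C7, C8, C11 → 3 sp carbons.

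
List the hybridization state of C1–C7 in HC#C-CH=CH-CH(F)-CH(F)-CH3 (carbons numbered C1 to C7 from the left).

C1 sp, C2 sp, C3 sp2, C4 sp2, C5 sp3, C6 sp3, C7 sp3

C1: 2 σ bonds, plus two π bonds — 2 electron domains, sp.
C2 — 2 σ bonds, plus two π bonds. Steric number 2, so sp.
C3: 3 σ bonds, plus one π bond — 3 electron domains, sp2.
C4 (3 σ bonds, plus one π bond) has steric number 3: sp2.
C5 — 4 σ bonds. Steric number 4, so sp3.
C6: 4 σ bonds; 4 regions of electron density → sp3.
C7: 4 σ bonds; 4 regions of electron density → sp3.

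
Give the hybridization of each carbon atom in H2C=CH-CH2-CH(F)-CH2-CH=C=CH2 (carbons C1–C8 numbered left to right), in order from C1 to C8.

C1 sp2, C2 sp2, C3 sp3, C4 sp3, C5 sp3, C6 sp2, C7 sp, C8 sp2

C1: 3 σ bonds, plus one π bond; 3 regions of electron density → sp2.
C2 carries 3 σ bonds, plus one π bond, giving a steric number of 3, so it is sp2.
C3 carries 4 σ bonds, giving a steric number of 4, so it is sp3.
C4 (4 σ bonds) has steric number 4: sp3.
C5: 4 σ bonds; 4 regions of electron density → sp3.
C6 (3 σ bonds, plus one π bond) has steric number 3: sp2.
C7 has 2 σ bonds, plus two π bonds: steric number 2 → sp.
C8: 3 σ bonds, plus one π bond; 3 regions of electron density → sp2.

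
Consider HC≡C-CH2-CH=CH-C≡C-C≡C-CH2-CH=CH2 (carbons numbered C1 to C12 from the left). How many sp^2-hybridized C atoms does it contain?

4

C1: sp
C2: sp
C3: sp3
C4: sp2 ✓
C5: sp2 ✓
C6: sp
C7: sp
C8: sp
C9: sp
C10: sp3
C11: sp2 ✓
C12: sp2 ✓
C4, C5, C11, C12 → 4 sp2 carbons.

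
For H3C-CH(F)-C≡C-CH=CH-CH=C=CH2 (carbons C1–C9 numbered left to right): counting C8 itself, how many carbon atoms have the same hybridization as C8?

C8 is sp (two π bonds).
C1: sp3
C2: sp3
C3: sp ✓
C4: sp ✓
C5: sp2
C6: sp2
C7: sp2
C8: sp ✓
C9: sp2
3 carbons are sp.

3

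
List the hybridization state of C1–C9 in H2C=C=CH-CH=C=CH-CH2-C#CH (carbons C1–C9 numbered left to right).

C1 (3 σ bonds, plus one π bond) has steric number 3: sp2.
C2 is sp: 2 σ bonds, plus two π bonds, 2 electron-density regions.
C3 (3 σ bonds, plus one π bond) has steric number 3: sp2.
C4: 3 σ bonds, plus one π bond — 3 electron domains, sp2.
C5 — 2 σ bonds, plus two π bonds. Steric number 2, so sp.
C6 — 3 σ bonds, plus one π bond. Steric number 3, so sp2.
C7: 4 σ bonds — 4 electron domains, sp3.
C8 has 2 σ bonds, plus two π bonds: steric number 2 → sp.
C9 carries 2 σ bonds, plus two π bonds, giving a steric number of 2, so it is sp.

C1 sp2, C2 sp, C3 sp2, C4 sp2, C5 sp, C6 sp2, C7 sp3, C8 sp, C9 sp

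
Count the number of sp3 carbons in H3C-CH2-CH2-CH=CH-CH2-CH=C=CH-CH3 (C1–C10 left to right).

C1: sp3 ✓
C2: sp3 ✓
C3: sp3 ✓
C4: sp2
C5: sp2
C6: sp3 ✓
C7: sp2
C8: sp
C9: sp2
C10: sp3 ✓
C1, C2, C3, C6, C10 → 5 sp3 carbons.

5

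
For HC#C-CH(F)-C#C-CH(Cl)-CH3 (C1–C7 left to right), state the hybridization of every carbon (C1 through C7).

C1 — 2 σ bonds, plus two π bonds. Steric number 2, so sp.
C2 (2 σ bonds, plus two π bonds) has steric number 2: sp.
C3: 4 σ bonds — 4 electron domains, sp3.
C4 is sp: 2 σ bonds, plus two π bonds, 2 electron-density regions.
C5 is sp: 2 σ bonds, plus two π bonds, 2 electron-density regions.
C6: 4 σ bonds — 4 electron domains, sp3.
C7 — 4 σ bonds. Steric number 4, so sp3.

C1 sp, C2 sp, C3 sp3, C4 sp, C5 sp, C6 sp3, C7 sp3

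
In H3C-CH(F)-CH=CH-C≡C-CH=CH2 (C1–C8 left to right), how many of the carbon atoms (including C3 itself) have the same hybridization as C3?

4

C3 is sp2 (one π bond).
C1: sp3
C2: sp3
C3: sp2 ✓
C4: sp2 ✓
C5: sp
C6: sp
C7: sp2 ✓
C8: sp2 ✓
4 carbons are sp2.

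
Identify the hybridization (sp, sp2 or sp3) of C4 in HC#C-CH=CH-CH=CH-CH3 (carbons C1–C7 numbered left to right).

C4 carries 3 σ bonds, plus one π bond, giving a steric number of 3, so it is sp2.

sp²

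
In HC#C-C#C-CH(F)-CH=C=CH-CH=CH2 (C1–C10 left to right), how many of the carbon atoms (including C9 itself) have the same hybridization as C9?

4

C9 is sp2 (one π bond).
C1: sp
C2: sp
C3: sp
C4: sp
C5: sp3
C6: sp2 ✓
C7: sp
C8: sp2 ✓
C9: sp2 ✓
C10: sp2 ✓
4 carbons are sp2.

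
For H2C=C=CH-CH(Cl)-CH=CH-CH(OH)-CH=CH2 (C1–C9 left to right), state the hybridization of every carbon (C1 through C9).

C1 carries 3 σ bonds, plus one π bond, giving a steric number of 3, so it is sp2.
C2 (2 σ bonds, plus two π bonds) has steric number 2: sp.
C3 — 3 σ bonds, plus one π bond. Steric number 3, so sp2.
C4: 4 σ bonds; 4 regions of electron density → sp3.
C5 (3 σ bonds, plus one π bond) has steric number 3: sp2.
C6 — 3 σ bonds, plus one π bond. Steric number 3, so sp2.
C7: 4 σ bonds — 4 electron domains, sp3.
C8: 3 σ bonds, plus one π bond — 3 electron domains, sp2.
C9: 3 σ bonds, plus one π bond; 3 regions of electron density → sp2.

C1 sp2, C2 sp, C3 sp2, C4 sp3, C5 sp2, C6 sp2, C7 sp3, C8 sp2, C9 sp2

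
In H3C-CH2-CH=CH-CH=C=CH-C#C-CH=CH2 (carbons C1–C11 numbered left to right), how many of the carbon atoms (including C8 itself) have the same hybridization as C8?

C8 is sp (two π bonds).
C1: sp3
C2: sp3
C3: sp2
C4: sp2
C5: sp2
C6: sp ✓
C7: sp2
C8: sp ✓
C9: sp ✓
C10: sp2
C11: sp2
3 carbons are sp.

3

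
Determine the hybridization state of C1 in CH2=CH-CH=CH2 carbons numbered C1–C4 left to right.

sp2

C1 (3 σ bonds, plus one π bond) has steric number 3: sp2.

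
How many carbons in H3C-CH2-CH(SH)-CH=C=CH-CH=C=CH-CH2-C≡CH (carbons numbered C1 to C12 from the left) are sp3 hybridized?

C1: sp3 ✓
C2: sp3 ✓
C3: sp3 ✓
C4: sp2
C5: sp
C6: sp2
C7: sp2
C8: sp
C9: sp2
C10: sp3 ✓
C11: sp
C12: sp
C1, C2, C3, C10 → 4 sp3 carbons.

4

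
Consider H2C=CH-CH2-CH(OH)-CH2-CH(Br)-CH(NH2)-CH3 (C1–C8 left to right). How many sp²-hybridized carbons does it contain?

C1: sp2 ✓
C2: sp2 ✓
C3: sp3
C4: sp3
C5: sp3
C6: sp3
C7: sp3
C8: sp3
C1, C2 → 2 sp2 carbons.

2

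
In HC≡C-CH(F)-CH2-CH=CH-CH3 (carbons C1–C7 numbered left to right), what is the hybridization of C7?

C7 carries 4 σ bonds, giving a steric number of 4, so it is sp3.

sp3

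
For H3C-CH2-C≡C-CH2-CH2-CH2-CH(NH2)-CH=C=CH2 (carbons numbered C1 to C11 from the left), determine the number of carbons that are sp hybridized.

C1: sp3
C2: sp3
C3: sp ✓
C4: sp ✓
C5: sp3
C6: sp3
C7: sp3
C8: sp3
C9: sp2
C10: sp ✓
C11: sp2
C3, C4, C10 → 3 sp carbons.

3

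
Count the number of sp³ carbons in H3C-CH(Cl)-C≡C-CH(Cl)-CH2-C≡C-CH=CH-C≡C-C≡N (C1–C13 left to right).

C1: sp3 ✓
C2: sp3 ✓
C3: sp
C4: sp
C5: sp3 ✓
C6: sp3 ✓
C7: sp
C8: sp
C9: sp2
C10: sp2
C11: sp
C12: sp
C13: sp
C1, C2, C5, C6 → 4 sp3 carbons.

4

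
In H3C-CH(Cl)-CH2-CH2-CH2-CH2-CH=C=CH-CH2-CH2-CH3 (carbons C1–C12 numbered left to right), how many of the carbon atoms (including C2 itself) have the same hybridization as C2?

9

C2 is sp3 (only σ bonds).
C1: sp3 ✓
C2: sp3 ✓
C3: sp3 ✓
C4: sp3 ✓
C5: sp3 ✓
C6: sp3 ✓
C7: sp2
C8: sp
C9: sp2
C10: sp3 ✓
C11: sp3 ✓
C12: sp3 ✓
9 carbons are sp3.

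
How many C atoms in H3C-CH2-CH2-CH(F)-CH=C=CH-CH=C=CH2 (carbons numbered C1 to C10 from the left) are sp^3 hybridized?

4

C1: sp3 ✓
C2: sp3 ✓
C3: sp3 ✓
C4: sp3 ✓
C5: sp2
C6: sp
C7: sp2
C8: sp2
C9: sp
C10: sp2
C1, C2, C3, C4 → 4 sp3 carbons.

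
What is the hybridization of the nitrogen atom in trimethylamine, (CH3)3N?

The nitrogen atom: 3 σ bonds and 1 lone pair — 4 electron domains, sp3.

sp^3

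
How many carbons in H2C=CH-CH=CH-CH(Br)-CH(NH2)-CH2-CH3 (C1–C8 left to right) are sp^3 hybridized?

C1: sp2
C2: sp2
C3: sp2
C4: sp2
C5: sp3 ✓
C6: sp3 ✓
C7: sp3 ✓
C8: sp3 ✓
C5, C6, C7, C8 → 4 sp3 carbons.

4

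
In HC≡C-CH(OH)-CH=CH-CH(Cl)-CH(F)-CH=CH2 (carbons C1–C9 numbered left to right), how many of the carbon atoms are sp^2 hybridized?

C1: sp
C2: sp
C3: sp3
C4: sp2 ✓
C5: sp2 ✓
C6: sp3
C7: sp3
C8: sp2 ✓
C9: sp2 ✓
C4, C5, C8, C9 → 4 sp2 carbons.

4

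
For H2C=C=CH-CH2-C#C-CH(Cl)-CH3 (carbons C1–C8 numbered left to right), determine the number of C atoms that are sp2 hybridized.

C1: sp2 ✓
C2: sp
C3: sp2 ✓
C4: sp3
C5: sp
C6: sp
C7: sp3
C8: sp3
C1, C3 → 2 sp2 carbons.

2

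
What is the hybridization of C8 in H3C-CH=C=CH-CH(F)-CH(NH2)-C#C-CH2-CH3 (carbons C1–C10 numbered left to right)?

C8 is sp: 2 σ bonds, plus two π bonds, 2 electron-density regions.

sp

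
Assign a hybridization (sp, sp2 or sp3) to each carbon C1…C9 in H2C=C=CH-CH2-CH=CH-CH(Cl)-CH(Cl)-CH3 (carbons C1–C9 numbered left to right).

C1 carries 3 σ bonds, plus one π bond, giving a steric number of 3, so it is sp2.
C2: 2 σ bonds, plus two π bonds — 2 electron domains, sp.
C3: 3 σ bonds, plus one π bond — 3 electron domains, sp2.
C4 has 4 σ bonds: steric number 4 → sp3.
C5 — 3 σ bonds, plus one π bond. Steric number 3, so sp2.
C6 — 3 σ bonds, plus one π bond. Steric number 3, so sp2.
C7 carries 4 σ bonds, giving a steric number of 4, so it is sp3.
C8: 4 σ bonds; 4 regions of electron density → sp3.
C9 (4 σ bonds) has steric number 4: sp3.

C1 sp2, C2 sp, C3 sp2, C4 sp3, C5 sp2, C6 sp2, C7 sp3, C8 sp3, C9 sp3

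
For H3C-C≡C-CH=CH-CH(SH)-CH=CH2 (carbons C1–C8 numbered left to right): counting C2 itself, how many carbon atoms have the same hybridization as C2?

C2 is sp (two π bonds).
C1: sp3
C2: sp ✓
C3: sp ✓
C4: sp2
C5: sp2
C6: sp3
C7: sp2
C8: sp2
2 carbons are sp.

2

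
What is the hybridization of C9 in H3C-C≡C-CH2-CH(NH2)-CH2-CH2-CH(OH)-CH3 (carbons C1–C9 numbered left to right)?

C9 (4 σ bonds) has steric number 4: sp3.

sp^3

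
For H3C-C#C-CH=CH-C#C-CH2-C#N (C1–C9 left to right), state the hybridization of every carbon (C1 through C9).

C1 sp3, C2 sp, C3 sp, C4 sp2, C5 sp2, C6 sp, C7 sp, C8 sp3, C9 sp

C1 — 4 σ bonds. Steric number 4, so sp3.
C2 — 2 σ bonds, plus two π bonds. Steric number 2, so sp.
C3: 2 σ bonds, plus two π bonds; 2 regions of electron density → sp.
C4 carries 3 σ bonds, plus one π bond, giving a steric number of 3, so it is sp2.
C5 carries 3 σ bonds, plus one π bond, giving a steric number of 3, so it is sp2.
C6 is sp: 2 σ bonds, plus two π bonds, 2 electron-density regions.
C7 has 2 σ bonds, plus two π bonds: steric number 2 → sp.
C8 — 4 σ bonds. Steric number 4, so sp3.
C9: 2 σ bonds, plus two π bonds; 2 regions of electron density → sp.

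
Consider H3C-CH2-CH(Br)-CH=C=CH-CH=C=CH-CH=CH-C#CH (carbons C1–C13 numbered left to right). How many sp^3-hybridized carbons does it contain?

C1: sp3 ✓
C2: sp3 ✓
C3: sp3 ✓
C4: sp2
C5: sp
C6: sp2
C7: sp2
C8: sp
C9: sp2
C10: sp2
C11: sp2
C12: sp
C13: sp
C1, C2, C3 → 3 sp3 carbons.

3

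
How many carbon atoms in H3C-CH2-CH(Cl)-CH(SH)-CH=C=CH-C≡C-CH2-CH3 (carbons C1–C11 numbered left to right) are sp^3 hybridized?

6

C1: sp3 ✓
C2: sp3 ✓
C3: sp3 ✓
C4: sp3 ✓
C5: sp2
C6: sp
C7: sp2
C8: sp
C9: sp
C10: sp3 ✓
C11: sp3 ✓
C1, C2, C3, C4, C10, C11 → 6 sp3 carbons.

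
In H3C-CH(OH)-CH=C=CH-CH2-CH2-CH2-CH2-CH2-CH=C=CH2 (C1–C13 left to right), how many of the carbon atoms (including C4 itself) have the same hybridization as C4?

2

C4 is sp (two π bonds).
C1: sp3
C2: sp3
C3: sp2
C4: sp ✓
C5: sp2
C6: sp3
C7: sp3
C8: sp3
C9: sp3
C10: sp3
C11: sp2
C12: sp ✓
C13: sp2
2 carbons are sp.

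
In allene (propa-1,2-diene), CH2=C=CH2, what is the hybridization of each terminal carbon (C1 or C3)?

sp2

Each terminal carbon (C1 or C3) has 3 σ bonds, plus one π bond: steric number 3 → sp2.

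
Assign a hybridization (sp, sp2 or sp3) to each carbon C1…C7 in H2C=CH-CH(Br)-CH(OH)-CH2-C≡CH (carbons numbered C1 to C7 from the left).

C1 — 3 σ bonds, plus one π bond. Steric number 3, so sp2.
C2 has 3 σ bonds, plus one π bond: steric number 3 → sp2.
C3: 4 σ bonds — 4 electron domains, sp3.
C4 carries 4 σ bonds, giving a steric number of 4, so it is sp3.
C5 — 4 σ bonds. Steric number 4, so sp3.
C6: 2 σ bonds, plus two π bonds; 2 regions of electron density → sp.
C7: 2 σ bonds, plus two π bonds; 2 regions of electron density → sp.

C1 sp2, C2 sp2, C3 sp3, C4 sp3, C5 sp3, C6 sp, C7 sp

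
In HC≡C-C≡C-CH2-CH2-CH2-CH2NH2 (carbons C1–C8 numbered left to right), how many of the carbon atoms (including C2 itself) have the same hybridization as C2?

C2 is sp (two π bonds).
C1: sp ✓
C2: sp ✓
C3: sp ✓
C4: sp ✓
C5: sp3
C6: sp3
C7: sp3
C8: sp3
4 carbons are sp.

4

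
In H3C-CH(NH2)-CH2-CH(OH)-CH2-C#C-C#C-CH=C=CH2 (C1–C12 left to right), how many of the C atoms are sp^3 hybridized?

5

C1: sp3 ✓
C2: sp3 ✓
C3: sp3 ✓
C4: sp3 ✓
C5: sp3 ✓
C6: sp
C7: sp
C8: sp
C9: sp
C10: sp2
C11: sp
C12: sp2
C1, C2, C3, C4, C5 → 5 sp3 carbons.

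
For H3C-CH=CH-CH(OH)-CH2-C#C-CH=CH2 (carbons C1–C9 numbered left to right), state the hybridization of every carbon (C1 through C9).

C1 sp3, C2 sp2, C3 sp2, C4 sp3, C5 sp3, C6 sp, C7 sp, C8 sp2, C9 sp2

C1 has 4 σ bonds: steric number 4 → sp3.
C2 carries 3 σ bonds, plus one π bond, giving a steric number of 3, so it is sp2.
C3: 3 σ bonds, plus one π bond; 3 regions of electron density → sp2.
C4 has 4 σ bonds: steric number 4 → sp3.
C5 (4 σ bonds) has steric number 4: sp3.
C6: 2 σ bonds, plus two π bonds; 2 regions of electron density → sp.
C7 carries 2 σ bonds, plus two π bonds, giving a steric number of 2, so it is sp.
C8 has 3 σ bonds, plus one π bond: steric number 3 → sp2.
C9 has 3 σ bonds, plus one π bond: steric number 3 → sp2.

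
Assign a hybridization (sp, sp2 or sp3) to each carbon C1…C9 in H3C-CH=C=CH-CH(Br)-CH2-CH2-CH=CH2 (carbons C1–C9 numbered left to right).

C1 sp3, C2 sp2, C3 sp, C4 sp2, C5 sp3, C6 sp3, C7 sp3, C8 sp2, C9 sp2

C1 — 4 σ bonds. Steric number 4, so sp3.
C2 — 3 σ bonds, plus one π bond. Steric number 3, so sp2.
C3 — 2 σ bonds, plus two π bonds. Steric number 2, so sp.
C4 carries 3 σ bonds, plus one π bond, giving a steric number of 3, so it is sp2.
C5 — 4 σ bonds. Steric number 4, so sp3.
C6 (4 σ bonds) has steric number 4: sp3.
C7 — 4 σ bonds. Steric number 4, so sp3.
C8 has 3 σ bonds, plus one π bond: steric number 3 → sp2.
C9: 3 σ bonds, plus one π bond; 3 regions of electron density → sp2.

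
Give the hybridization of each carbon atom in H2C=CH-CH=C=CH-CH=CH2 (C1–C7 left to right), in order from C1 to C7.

C1 sp2, C2 sp2, C3 sp2, C4 sp, C5 sp2, C6 sp2, C7 sp2

C1: 3 σ bonds, plus one π bond — 3 electron domains, sp2.
C2 carries 3 σ bonds, plus one π bond, giving a steric number of 3, so it is sp2.
C3: 3 σ bonds, plus one π bond — 3 electron domains, sp2.
C4 is sp: 2 σ bonds, plus two π bonds, 2 electron-density regions.
C5: 3 σ bonds, plus one π bond — 3 electron domains, sp2.
C6: 3 σ bonds, plus one π bond — 3 electron domains, sp2.
C7 is sp2: 3 σ bonds, plus one π bond, 3 electron-density regions.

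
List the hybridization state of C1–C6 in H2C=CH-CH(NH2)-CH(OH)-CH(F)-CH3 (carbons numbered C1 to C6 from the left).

C1 sp2, C2 sp2, C3 sp3, C4 sp3, C5 sp3, C6 sp3

C1 has 3 σ bonds, plus one π bond: steric number 3 → sp2.
C2 is sp2: 3 σ bonds, plus one π bond, 3 electron-density regions.
C3: 4 σ bonds; 4 regions of electron density → sp3.
C4 has 4 σ bonds: steric number 4 → sp3.
C5: 4 σ bonds — 4 electron domains, sp3.
C6: 4 σ bonds; 4 regions of electron density → sp3.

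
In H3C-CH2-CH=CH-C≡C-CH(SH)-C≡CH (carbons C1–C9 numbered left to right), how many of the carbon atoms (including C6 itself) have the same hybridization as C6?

C6 is sp (two π bonds).
C1: sp3
C2: sp3
C3: sp2
C4: sp2
C5: sp ✓
C6: sp ✓
C7: sp3
C8: sp ✓
C9: sp ✓
4 carbons are sp.

4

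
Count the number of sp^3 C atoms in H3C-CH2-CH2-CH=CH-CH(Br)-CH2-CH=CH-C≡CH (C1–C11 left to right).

C1: sp3 ✓
C2: sp3 ✓
C3: sp3 ✓
C4: sp2
C5: sp2
C6: sp3 ✓
C7: sp3 ✓
C8: sp2
C9: sp2
C10: sp
C11: sp
C1, C2, C3, C6, C7 → 5 sp3 carbons.

5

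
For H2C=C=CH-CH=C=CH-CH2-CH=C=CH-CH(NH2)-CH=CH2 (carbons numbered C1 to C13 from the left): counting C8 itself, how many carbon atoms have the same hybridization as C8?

8

C8 is sp2 (one π bond).
C1: sp2 ✓
C2: sp
C3: sp2 ✓
C4: sp2 ✓
C5: sp
C6: sp2 ✓
C7: sp3
C8: sp2 ✓
C9: sp
C10: sp2 ✓
C11: sp3
C12: sp2 ✓
C13: sp2 ✓
8 carbons are sp2.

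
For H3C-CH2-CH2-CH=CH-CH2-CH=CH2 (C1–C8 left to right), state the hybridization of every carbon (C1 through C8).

C1 sp3, C2 sp3, C3 sp3, C4 sp2, C5 sp2, C6 sp3, C7 sp2, C8 sp2

C1 (4 σ bonds) has steric number 4: sp3.
C2: 4 σ bonds; 4 regions of electron density → sp3.
C3 (4 σ bonds) has steric number 4: sp3.
C4 is sp2: 3 σ bonds, plus one π bond, 3 electron-density regions.
C5: 3 σ bonds, plus one π bond — 3 electron domains, sp2.
C6 has 4 σ bonds: steric number 4 → sp3.
C7: 3 σ bonds, plus one π bond; 3 regions of electron density → sp2.
C8: 3 σ bonds, plus one π bond — 3 electron domains, sp2.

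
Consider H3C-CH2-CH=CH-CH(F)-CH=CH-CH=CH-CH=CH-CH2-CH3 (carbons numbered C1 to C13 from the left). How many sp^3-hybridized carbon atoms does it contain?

C1: sp3 ✓
C2: sp3 ✓
C3: sp2
C4: sp2
C5: sp3 ✓
C6: sp2
C7: sp2
C8: sp2
C9: sp2
C10: sp2
C11: sp2
C12: sp3 ✓
C13: sp3 ✓
C1, C2, C5, C12, C13 → 5 sp3 carbons.

5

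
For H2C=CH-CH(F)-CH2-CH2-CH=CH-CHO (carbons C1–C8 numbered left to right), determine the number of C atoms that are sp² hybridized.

C1: sp2 ✓
C2: sp2 ✓
C3: sp3
C4: sp3
C5: sp3
C6: sp2 ✓
C7: sp2 ✓
C8: sp2 ✓
C1, C2, C6, C7, C8 → 5 sp2 carbons.

5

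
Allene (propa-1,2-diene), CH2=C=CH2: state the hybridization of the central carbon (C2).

sp

Two σ bonds and two π bonds (one to each neighbour) → sp.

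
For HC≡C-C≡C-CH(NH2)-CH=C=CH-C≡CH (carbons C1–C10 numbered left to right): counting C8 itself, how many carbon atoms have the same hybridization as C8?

C8 is sp2 (one π bond).
C1: sp
C2: sp
C3: sp
C4: sp
C5: sp3
C6: sp2 ✓
C7: sp
C8: sp2 ✓
C9: sp
C10: sp
2 carbons are sp2.

2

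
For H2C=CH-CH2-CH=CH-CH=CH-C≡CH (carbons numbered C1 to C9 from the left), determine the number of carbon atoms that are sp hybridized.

2

C1: sp2
C2: sp2
C3: sp3
C4: sp2
C5: sp2
C6: sp2
C7: sp2
C8: sp ✓
C9: sp ✓
C8, C9 → 2 sp carbons.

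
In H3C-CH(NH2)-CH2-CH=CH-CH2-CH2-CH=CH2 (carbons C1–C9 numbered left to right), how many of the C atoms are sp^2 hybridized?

4

C1: sp3
C2: sp3
C3: sp3
C4: sp2 ✓
C5: sp2 ✓
C6: sp3
C7: sp3
C8: sp2 ✓
C9: sp2 ✓
C4, C5, C8, C9 → 4 sp2 carbons.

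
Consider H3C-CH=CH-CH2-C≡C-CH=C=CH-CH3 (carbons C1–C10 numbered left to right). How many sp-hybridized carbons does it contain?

C1: sp3
C2: sp2
C3: sp2
C4: sp3
C5: sp ✓
C6: sp ✓
C7: sp2
C8: sp ✓
C9: sp2
C10: sp3
C5, C6, C8 → 3 sp carbons.

3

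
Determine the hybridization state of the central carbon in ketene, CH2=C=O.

sp

The central carbon has 2 σ bonds, plus two π bonds: steric number 2 → sp.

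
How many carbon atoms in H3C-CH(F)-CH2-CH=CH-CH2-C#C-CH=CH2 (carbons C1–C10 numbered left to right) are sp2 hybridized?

C1: sp3
C2: sp3
C3: sp3
C4: sp2 ✓
C5: sp2 ✓
C6: sp3
C7: sp
C8: sp
C9: sp2 ✓
C10: sp2 ✓
C4, C5, C9, C10 → 4 sp2 carbons.

4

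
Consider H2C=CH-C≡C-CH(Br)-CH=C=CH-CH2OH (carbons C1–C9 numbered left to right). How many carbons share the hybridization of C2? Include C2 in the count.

4

C2 is sp2 (one π bond).
C1: sp2 ✓
C2: sp2 ✓
C3: sp
C4: sp
C5: sp3
C6: sp2 ✓
C7: sp
C8: sp2 ✓
C9: sp3
4 carbons are sp2.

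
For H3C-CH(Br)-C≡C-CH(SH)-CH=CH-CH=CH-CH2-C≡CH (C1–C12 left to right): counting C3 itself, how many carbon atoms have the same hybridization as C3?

C3 is sp (two π bonds).
C1: sp3
C2: sp3
C3: sp ✓
C4: sp ✓
C5: sp3
C6: sp2
C7: sp2
C8: sp2
C9: sp2
C10: sp3
C11: sp ✓
C12: sp ✓
4 carbons are sp.

4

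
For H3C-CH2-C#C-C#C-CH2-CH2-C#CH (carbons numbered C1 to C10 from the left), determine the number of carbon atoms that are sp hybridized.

C1: sp3
C2: sp3
C3: sp ✓
C4: sp ✓
C5: sp ✓
C6: sp ✓
C7: sp3
C8: sp3
C9: sp ✓
C10: sp ✓
C3, C4, C5, C6, C9, C10 → 6 sp carbons.

6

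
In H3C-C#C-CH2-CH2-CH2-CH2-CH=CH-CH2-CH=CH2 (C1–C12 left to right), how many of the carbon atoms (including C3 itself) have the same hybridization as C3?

C3 is sp (two π bonds).
C1: sp3
C2: sp ✓
C3: sp ✓
C4: sp3
C5: sp3
C6: sp3
C7: sp3
C8: sp2
C9: sp2
C10: sp3
C11: sp2
C12: sp2
2 carbons are sp.

2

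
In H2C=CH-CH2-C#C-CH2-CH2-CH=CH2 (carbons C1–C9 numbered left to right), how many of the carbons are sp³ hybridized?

C1: sp2
C2: sp2
C3: sp3 ✓
C4: sp
C5: sp
C6: sp3 ✓
C7: sp3 ✓
C8: sp2
C9: sp2
C3, C6, C7 → 3 sp3 carbons.

3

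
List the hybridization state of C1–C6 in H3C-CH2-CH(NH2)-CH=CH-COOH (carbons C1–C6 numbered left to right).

C1 — 4 σ bonds. Steric number 4, so sp3.
C2 carries 4 σ bonds, giving a steric number of 4, so it is sp3.
C3 carries 4 σ bonds, giving a steric number of 4, so it is sp3.
C4 — 3 σ bonds, plus one π bond. Steric number 3, so sp2.
C5 is sp2: 3 σ bonds, plus one π bond, 3 electron-density regions.
C6 — 3 σ bonds, plus one π bond. Steric number 3, so sp2.

C1 sp3, C2 sp3, C3 sp3, C4 sp2, C5 sp2, C6 sp2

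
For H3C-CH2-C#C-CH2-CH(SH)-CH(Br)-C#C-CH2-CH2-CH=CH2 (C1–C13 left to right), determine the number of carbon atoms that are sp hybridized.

4

C1: sp3
C2: sp3
C3: sp ✓
C4: sp ✓
C5: sp3
C6: sp3
C7: sp3
C8: sp ✓
C9: sp ✓
C10: sp3
C11: sp3
C12: sp2
C13: sp2
C3, C4, C8, C9 → 4 sp carbons.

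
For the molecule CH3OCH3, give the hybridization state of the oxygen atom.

sp3

Two σ bonds + two lone pairs = steric number 4 → sp3.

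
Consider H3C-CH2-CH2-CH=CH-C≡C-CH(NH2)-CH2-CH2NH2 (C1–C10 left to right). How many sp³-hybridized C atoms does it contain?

6

C1: sp3 ✓
C2: sp3 ✓
C3: sp3 ✓
C4: sp2
C5: sp2
C6: sp
C7: sp
C8: sp3 ✓
C9: sp3 ✓
C10: sp3 ✓
C1, C2, C3, C8, C9, C10 → 6 sp3 carbons.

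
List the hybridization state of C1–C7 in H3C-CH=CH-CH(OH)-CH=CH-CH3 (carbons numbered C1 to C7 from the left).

C1 sp3, C2 sp2, C3 sp2, C4 sp3, C5 sp2, C6 sp2, C7 sp3

C1 carries 4 σ bonds, giving a steric number of 4, so it is sp3.
C2: 3 σ bonds, plus one π bond; 3 regions of electron density → sp2.
C3 has 3 σ bonds, plus one π bond: steric number 3 → sp2.
C4: 4 σ bonds — 4 electron domains, sp3.
C5 has 3 σ bonds, plus one π bond: steric number 3 → sp2.
C6 is sp2: 3 σ bonds, plus one π bond, 3 electron-density regions.
C7: 4 σ bonds; 4 regions of electron density → sp3.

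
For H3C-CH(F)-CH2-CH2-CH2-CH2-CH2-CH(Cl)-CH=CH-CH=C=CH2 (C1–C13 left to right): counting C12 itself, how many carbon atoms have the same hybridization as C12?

1

C12 is sp (two π bonds).
C1: sp3
C2: sp3
C3: sp3
C4: sp3
C5: sp3
C6: sp3
C7: sp3
C8: sp3
C9: sp2
C10: sp2
C11: sp2
C12: sp ✓
C13: sp2
1 carbon is sp.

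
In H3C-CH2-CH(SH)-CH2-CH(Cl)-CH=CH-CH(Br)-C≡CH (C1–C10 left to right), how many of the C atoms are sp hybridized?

C1: sp3
C2: sp3
C3: sp3
C4: sp3
C5: sp3
C6: sp2
C7: sp2
C8: sp3
C9: sp ✓
C10: sp ✓
C9, C10 → 2 sp carbons.

2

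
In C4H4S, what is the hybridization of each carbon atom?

sp²

Each carbon atom: 3 σ bonds, plus one π bond — 3 electron domains, sp2.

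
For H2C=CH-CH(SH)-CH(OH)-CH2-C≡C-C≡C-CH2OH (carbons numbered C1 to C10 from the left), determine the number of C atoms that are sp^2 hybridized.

C1: sp2 ✓
C2: sp2 ✓
C3: sp3
C4: sp3
C5: sp3
C6: sp
C7: sp
C8: sp
C9: sp
C10: sp3
C1, C2 → 2 sp2 carbons.

2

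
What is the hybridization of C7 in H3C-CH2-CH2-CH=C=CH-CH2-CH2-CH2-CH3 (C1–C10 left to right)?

C7: 4 σ bonds — 4 electron domains, sp3.

sp³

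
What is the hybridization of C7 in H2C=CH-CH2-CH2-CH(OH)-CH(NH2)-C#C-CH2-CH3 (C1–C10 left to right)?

C7 carries 2 σ bonds, plus two π bonds, giving a steric number of 2, so it is sp.

sp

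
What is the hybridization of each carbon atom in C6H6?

Every ring carbon has three σ bonds and contributes one p electron to the aromatic π system.

sp2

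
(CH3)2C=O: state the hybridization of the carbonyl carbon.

The carbonyl carbon carries 3 σ bonds, plus one π bond, giving a steric number of 3, so it is sp2.

sp2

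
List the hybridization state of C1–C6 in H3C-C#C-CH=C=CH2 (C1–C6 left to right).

C1: 4 σ bonds; 4 regions of electron density → sp3.
C2 is sp: 2 σ bonds, plus two π bonds, 2 electron-density regions.
C3: 2 σ bonds, plus two π bonds; 2 regions of electron density → sp.
C4 is sp2: 3 σ bonds, plus one π bond, 3 electron-density regions.
C5: 2 σ bonds, plus two π bonds; 2 regions of electron density → sp.
C6 — 3 σ bonds, plus one π bond. Steric number 3, so sp2.

C1 sp3, C2 sp, C3 sp, C4 sp2, C5 sp, C6 sp2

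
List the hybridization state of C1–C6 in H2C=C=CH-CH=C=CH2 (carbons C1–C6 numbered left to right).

C1 sp2, C2 sp, C3 sp2, C4 sp2, C5 sp, C6 sp2

C1 carries 3 σ bonds, plus one π bond, giving a steric number of 3, so it is sp2.
C2 has 2 σ bonds, plus two π bonds: steric number 2 → sp.
C3 is sp2: 3 σ bonds, plus one π bond, 3 electron-density regions.
C4 is sp2: 3 σ bonds, plus one π bond, 3 electron-density regions.
C5 — 2 σ bonds, plus two π bonds. Steric number 2, so sp.
C6: 3 σ bonds, plus one π bond; 3 regions of electron density → sp2.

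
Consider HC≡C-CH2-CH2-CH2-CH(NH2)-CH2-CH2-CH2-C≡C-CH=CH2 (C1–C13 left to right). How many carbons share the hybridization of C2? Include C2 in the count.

4

C2 is sp (two π bonds).
C1: sp ✓
C2: sp ✓
C3: sp3
C4: sp3
C5: sp3
C6: sp3
C7: sp3
C8: sp3
C9: sp3
C10: sp ✓
C11: sp ✓
C12: sp2
C13: sp2
4 carbons are sp.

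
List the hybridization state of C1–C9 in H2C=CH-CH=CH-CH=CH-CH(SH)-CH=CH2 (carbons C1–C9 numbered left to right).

C1: 3 σ bonds, plus one π bond — 3 electron domains, sp2.
C2: 3 σ bonds, plus one π bond; 3 regions of electron density → sp2.
C3 is sp2: 3 σ bonds, plus one π bond, 3 electron-density regions.
C4 has 3 σ bonds, plus one π bond: steric number 3 → sp2.
C5: 3 σ bonds, plus one π bond; 3 regions of electron density → sp2.
C6 is sp2: 3 σ bonds, plus one π bond, 3 electron-density regions.
C7 has 4 σ bonds: steric number 4 → sp3.
C8 has 3 σ bonds, plus one π bond: steric number 3 → sp2.
C9 (3 σ bonds, plus one π bond) has steric number 3: sp2.

C1 sp2, C2 sp2, C3 sp2, C4 sp2, C5 sp2, C6 sp2, C7 sp3, C8 sp2, C9 sp2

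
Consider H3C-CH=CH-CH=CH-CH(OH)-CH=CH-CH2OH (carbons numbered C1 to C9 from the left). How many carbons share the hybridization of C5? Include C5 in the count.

C5 is sp2 (one π bond).
C1: sp3
C2: sp2 ✓
C3: sp2 ✓
C4: sp2 ✓
C5: sp2 ✓
C6: sp3
C7: sp2 ✓
C8: sp2 ✓
C9: sp3
6 carbons are sp2.

6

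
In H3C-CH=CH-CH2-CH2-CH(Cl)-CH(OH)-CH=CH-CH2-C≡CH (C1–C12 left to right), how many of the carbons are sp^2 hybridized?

C1: sp3
C2: sp2 ✓
C3: sp2 ✓
C4: sp3
C5: sp3
C6: sp3
C7: sp3
C8: sp2 ✓
C9: sp2 ✓
C10: sp3
C11: sp
C12: sp
C2, C3, C8, C9 → 4 sp2 carbons.

4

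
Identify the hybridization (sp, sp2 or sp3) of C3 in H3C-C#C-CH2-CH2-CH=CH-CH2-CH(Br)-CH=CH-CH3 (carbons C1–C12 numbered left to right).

C3: 2 σ bonds, plus two π bonds; 2 regions of electron density → sp.

sp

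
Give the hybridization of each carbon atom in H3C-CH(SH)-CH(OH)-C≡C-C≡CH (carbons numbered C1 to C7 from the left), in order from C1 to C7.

C1 sp3, C2 sp3, C3 sp3, C4 sp, C5 sp, C6 sp, C7 sp

C1 — 4 σ bonds. Steric number 4, so sp3.
C2: 4 σ bonds — 4 electron domains, sp3.
C3 is sp3: 4 σ bonds, 4 electron-density regions.
C4 (2 σ bonds, plus two π bonds) has steric number 2: sp.
C5 — 2 σ bonds, plus two π bonds. Steric number 2, so sp.
C6 is sp: 2 σ bonds, plus two π bonds, 2 electron-density regions.
C7: 2 σ bonds, plus two π bonds; 2 regions of electron density → sp.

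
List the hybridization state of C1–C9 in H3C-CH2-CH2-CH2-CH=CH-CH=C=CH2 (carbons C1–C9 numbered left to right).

C1 sp3, C2 sp3, C3 sp3, C4 sp3, C5 sp2, C6 sp2, C7 sp2, C8 sp, C9 sp2

C1 has 4 σ bonds: steric number 4 → sp3.
C2 — 4 σ bonds. Steric number 4, so sp3.
C3: 4 σ bonds; 4 regions of electron density → sp3.
C4: 4 σ bonds; 4 regions of electron density → sp3.
C5 (3 σ bonds, plus one π bond) has steric number 3: sp2.
C6 — 3 σ bonds, plus one π bond. Steric number 3, so sp2.
C7 carries 3 σ bonds, plus one π bond, giving a steric number of 3, so it is sp2.
C8: 2 σ bonds, plus two π bonds; 2 regions of electron density → sp.
C9: 3 σ bonds, plus one π bond — 3 electron domains, sp2.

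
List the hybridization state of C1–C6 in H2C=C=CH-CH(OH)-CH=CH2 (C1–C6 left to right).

C1 sp2, C2 sp, C3 sp2, C4 sp3, C5 sp2, C6 sp2

C1 is sp2: 3 σ bonds, plus one π bond, 3 electron-density regions.
C2 — 2 σ bonds, plus two π bonds. Steric number 2, so sp.
C3 is sp2: 3 σ bonds, plus one π bond, 3 electron-density regions.
C4 has 4 σ bonds: steric number 4 → sp3.
C5 — 3 σ bonds, plus one π bond. Steric number 3, so sp2.
C6 is sp2: 3 σ bonds, plus one π bond, 3 electron-density regions.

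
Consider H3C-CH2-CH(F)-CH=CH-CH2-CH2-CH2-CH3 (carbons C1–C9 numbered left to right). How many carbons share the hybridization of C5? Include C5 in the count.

C5 is sp2 (one π bond).
C1: sp3
C2: sp3
C3: sp3
C4: sp2 ✓
C5: sp2 ✓
C6: sp3
C7: sp3
C8: sp3
C9: sp3
2 carbons are sp2.

2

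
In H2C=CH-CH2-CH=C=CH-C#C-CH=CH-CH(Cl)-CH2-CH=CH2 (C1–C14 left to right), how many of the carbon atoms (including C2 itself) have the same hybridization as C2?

8

C2 is sp2 (one π bond).
C1: sp2 ✓
C2: sp2 ✓
C3: sp3
C4: sp2 ✓
C5: sp
C6: sp2 ✓
C7: sp
C8: sp
C9: sp2 ✓
C10: sp2 ✓
C11: sp3
C12: sp3
C13: sp2 ✓
C14: sp2 ✓
8 carbons are sp2.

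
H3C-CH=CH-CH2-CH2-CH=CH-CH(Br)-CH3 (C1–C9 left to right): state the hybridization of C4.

C4: 4 σ bonds — 4 electron domains, sp3.

sp3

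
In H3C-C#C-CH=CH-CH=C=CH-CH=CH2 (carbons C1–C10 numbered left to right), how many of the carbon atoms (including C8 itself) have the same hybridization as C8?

6

C8 is sp2 (one π bond).
C1: sp3
C2: sp
C3: sp
C4: sp2 ✓
C5: sp2 ✓
C6: sp2 ✓
C7: sp
C8: sp2 ✓
C9: sp2 ✓
C10: sp2 ✓
6 carbons are sp2.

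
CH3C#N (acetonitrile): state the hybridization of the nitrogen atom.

N has one σ bond and one lone pair: steric number 2 → sp.

sp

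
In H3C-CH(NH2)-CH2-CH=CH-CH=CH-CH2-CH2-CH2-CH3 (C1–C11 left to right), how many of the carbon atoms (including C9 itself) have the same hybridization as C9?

C9 is sp3 (only σ bonds).
C1: sp3 ✓
C2: sp3 ✓
C3: sp3 ✓
C4: sp2
C5: sp2
C6: sp2
C7: sp2
C8: sp3 ✓
C9: sp3 ✓
C10: sp3 ✓
C11: sp3 ✓
7 carbons are sp3.

7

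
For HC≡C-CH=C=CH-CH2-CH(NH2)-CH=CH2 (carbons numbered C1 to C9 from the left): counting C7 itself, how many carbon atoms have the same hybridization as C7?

C7 is sp3 (only σ bonds).
C1: sp
C2: sp
C3: sp2
C4: sp
C5: sp2
C6: sp3 ✓
C7: sp3 ✓
C8: sp2
C9: sp2
2 carbons are sp3.

2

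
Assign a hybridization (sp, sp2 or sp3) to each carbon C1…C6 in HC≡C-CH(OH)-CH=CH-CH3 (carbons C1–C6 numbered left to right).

C1 sp, C2 sp, C3 sp3, C4 sp2, C5 sp2, C6 sp3

C1 is sp: 2 σ bonds, plus two π bonds, 2 electron-density regions.
C2: 2 σ bonds, plus two π bonds — 2 electron domains, sp.
C3: 4 σ bonds — 4 electron domains, sp3.
C4: 3 σ bonds, plus one π bond; 3 regions of electron density → sp2.
C5: 3 σ bonds, plus one π bond; 3 regions of electron density → sp2.
C6 is sp3: 4 σ bonds, 4 electron-density regions.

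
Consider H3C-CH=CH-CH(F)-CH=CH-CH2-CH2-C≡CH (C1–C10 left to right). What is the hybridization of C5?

C5 is sp2: 3 σ bonds, plus one π bond, 3 electron-density regions.

sp2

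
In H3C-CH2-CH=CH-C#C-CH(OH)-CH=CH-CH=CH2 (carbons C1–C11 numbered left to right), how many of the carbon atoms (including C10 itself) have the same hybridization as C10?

6

C10 is sp2 (one π bond).
C1: sp3
C2: sp3
C3: sp2 ✓
C4: sp2 ✓
C5: sp
C6: sp
C7: sp3
C8: sp2 ✓
C9: sp2 ✓
C10: sp2 ✓
C11: sp2 ✓
6 carbons are sp2.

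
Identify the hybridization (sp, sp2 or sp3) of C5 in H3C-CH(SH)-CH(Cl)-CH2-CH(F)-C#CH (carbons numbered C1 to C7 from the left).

C5: 4 σ bonds; 4 regions of electron density → sp3.

sp^3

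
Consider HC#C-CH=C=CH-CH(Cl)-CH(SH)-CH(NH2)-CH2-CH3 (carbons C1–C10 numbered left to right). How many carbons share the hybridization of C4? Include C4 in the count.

C4 is sp (two π bonds).
C1: sp ✓
C2: sp ✓
C3: sp2
C4: sp ✓
C5: sp2
C6: sp3
C7: sp3
C8: sp3
C9: sp3
C10: sp3
3 carbons are sp.

3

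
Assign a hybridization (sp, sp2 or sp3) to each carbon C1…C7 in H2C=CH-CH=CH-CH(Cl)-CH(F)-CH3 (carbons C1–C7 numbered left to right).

C1: 3 σ bonds, plus one π bond; 3 regions of electron density → sp2.
C2 is sp2: 3 σ bonds, plus one π bond, 3 electron-density regions.
C3 is sp2: 3 σ bonds, plus one π bond, 3 electron-density regions.
C4 (3 σ bonds, plus one π bond) has steric number 3: sp2.
C5 (4 σ bonds) has steric number 4: sp3.
C6 (4 σ bonds) has steric number 4: sp3.
C7 carries 4 σ bonds, giving a steric number of 4, so it is sp3.

C1 sp2, C2 sp2, C3 sp2, C4 sp2, C5 sp3, C6 sp3, C7 sp3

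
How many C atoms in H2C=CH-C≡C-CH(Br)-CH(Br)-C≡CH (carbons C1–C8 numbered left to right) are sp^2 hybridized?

C1: sp2 ✓
C2: sp2 ✓
C3: sp
C4: sp
C5: sp3
C6: sp3
C7: sp
C8: sp
C1, C2 → 2 sp2 carbons.

2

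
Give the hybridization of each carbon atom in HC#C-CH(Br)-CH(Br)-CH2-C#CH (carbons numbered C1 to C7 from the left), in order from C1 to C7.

C1 sp, C2 sp, C3 sp3, C4 sp3, C5 sp3, C6 sp, C7 sp

C1 carries 2 σ bonds, plus two π bonds, giving a steric number of 2, so it is sp.
C2 has 2 σ bonds, plus two π bonds: steric number 2 → sp.
C3 (4 σ bonds) has steric number 4: sp3.
C4 is sp3: 4 σ bonds, 4 electron-density regions.
C5 (4 σ bonds) has steric number 4: sp3.
C6 (2 σ bonds, plus two π bonds) has steric number 2: sp.
C7 — 2 σ bonds, plus two π bonds. Steric number 2, so sp.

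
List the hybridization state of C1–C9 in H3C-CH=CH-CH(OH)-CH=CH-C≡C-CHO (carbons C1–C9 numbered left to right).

C1 — 4 σ bonds. Steric number 4, so sp3.
C2: 3 σ bonds, plus one π bond; 3 regions of electron density → sp2.
C3 is sp2: 3 σ bonds, plus one π bond, 3 electron-density regions.
C4: 4 σ bonds; 4 regions of electron density → sp3.
C5 — 3 σ bonds, plus one π bond. Steric number 3, so sp2.
C6: 3 σ bonds, plus one π bond — 3 electron domains, sp2.
C7 (2 σ bonds, plus two π bonds) has steric number 2: sp.
C8 is sp: 2 σ bonds, plus two π bonds, 2 electron-density regions.
C9 (3 σ bonds, plus one π bond) has steric number 3: sp2.

C1 sp3, C2 sp2, C3 sp2, C4 sp3, C5 sp2, C6 sp2, C7 sp, C8 sp, C9 sp2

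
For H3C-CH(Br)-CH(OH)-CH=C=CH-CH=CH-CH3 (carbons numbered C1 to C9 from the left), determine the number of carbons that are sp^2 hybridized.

4

C1: sp3
C2: sp3
C3: sp3
C4: sp2 ✓
C5: sp
C6: sp2 ✓
C7: sp2 ✓
C8: sp2 ✓
C9: sp3
C4, C6, C7, C8 → 4 sp2 carbons.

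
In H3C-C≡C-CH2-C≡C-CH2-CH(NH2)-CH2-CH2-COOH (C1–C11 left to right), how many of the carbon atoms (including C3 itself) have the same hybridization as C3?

C3 is sp (two π bonds).
C1: sp3
C2: sp ✓
C3: sp ✓
C4: sp3
C5: sp ✓
C6: sp ✓
C7: sp3
C8: sp3
C9: sp3
C10: sp3
C11: sp2
4 carbons are sp.

4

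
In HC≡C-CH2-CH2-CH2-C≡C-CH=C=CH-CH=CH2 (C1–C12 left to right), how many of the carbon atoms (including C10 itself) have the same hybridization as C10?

4

C10 is sp2 (one π bond).
C1: sp
C2: sp
C3: sp3
C4: sp3
C5: sp3
C6: sp
C7: sp
C8: sp2 ✓
C9: sp
C10: sp2 ✓
C11: sp2 ✓
C12: sp2 ✓
4 carbons are sp2.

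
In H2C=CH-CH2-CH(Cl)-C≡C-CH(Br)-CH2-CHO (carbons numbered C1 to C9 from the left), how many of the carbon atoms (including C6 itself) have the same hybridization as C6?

C6 is sp (two π bonds).
C1: sp2
C2: sp2
C3: sp3
C4: sp3
C5: sp ✓
C6: sp ✓
C7: sp3
C8: sp3
C9: sp2
2 carbons are sp.

2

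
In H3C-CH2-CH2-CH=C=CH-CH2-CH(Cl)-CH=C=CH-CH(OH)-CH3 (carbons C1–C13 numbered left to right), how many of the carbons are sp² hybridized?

4

C1: sp3
C2: sp3
C3: sp3
C4: sp2 ✓
C5: sp
C6: sp2 ✓
C7: sp3
C8: sp3
C9: sp2 ✓
C10: sp
C11: sp2 ✓
C12: sp3
C13: sp3
C4, C6, C9, C11 → 4 sp2 carbons.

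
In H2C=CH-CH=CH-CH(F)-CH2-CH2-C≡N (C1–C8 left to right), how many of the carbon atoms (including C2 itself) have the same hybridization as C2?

4

C2 is sp2 (one π bond).
C1: sp2 ✓
C2: sp2 ✓
C3: sp2 ✓
C4: sp2 ✓
C5: sp3
C6: sp3
C7: sp3
C8: sp
4 carbons are sp2.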